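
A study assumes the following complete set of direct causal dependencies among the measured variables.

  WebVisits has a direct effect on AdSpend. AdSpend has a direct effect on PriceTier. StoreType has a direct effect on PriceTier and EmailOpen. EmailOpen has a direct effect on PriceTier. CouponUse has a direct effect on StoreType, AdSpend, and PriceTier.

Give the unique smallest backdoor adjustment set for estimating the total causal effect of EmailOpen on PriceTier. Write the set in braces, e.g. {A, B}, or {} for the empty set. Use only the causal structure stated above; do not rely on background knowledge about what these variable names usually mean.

Variables eligible for adjustment (non-descendants of EmailOpen, excluding EmailOpen and PriceTier): {AdSpend, CouponUse, StoreType, WebVisits}.
Backdoor paths from EmailOpen to PriceTier:
  P1: EmailOpen <- StoreType <- CouponUse -> AdSpend -> PriceTier
  P2: EmailOpen <- StoreType <- CouponUse -> PriceTier
  P3: EmailOpen <- StoreType -> PriceTier
The empty set is not sufficient: P1 (EmailOpen <- StoreType <- CouponUse -> AdSpend -> PriceTier) has no collider blocking it and no conditioned non-collider, so it is open.
Try {StoreType}:
  P1: blocked at chain node StoreType ∈ conditioning set.
  P2: blocked at chain node StoreType ∈ conditioning set.
  P3: blocked at fork node StoreType ∈ conditioning set.
{StoreType} contains no descendant of EmailOpen and blocks every backdoor path.
No other singleton works — e.g. {CouponUse} leaves P3 open — so {StoreType} is the unique smallest valid adjustment set.

{StoreType}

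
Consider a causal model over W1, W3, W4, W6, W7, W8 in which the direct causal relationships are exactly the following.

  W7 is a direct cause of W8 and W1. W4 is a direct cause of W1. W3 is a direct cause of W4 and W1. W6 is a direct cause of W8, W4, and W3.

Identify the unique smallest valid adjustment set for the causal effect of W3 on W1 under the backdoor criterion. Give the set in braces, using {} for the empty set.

Variables eligible for adjustment (non-descendants of W3, excluding W3 and W1): {W6, W7, W8}.
Backdoor paths from W3 to W1:
  P1: W3 <- W6 -> W8 <- W7 -> W1
  P2: W3 <- W6 -> W4 -> W1
The empty set is not sufficient: P2 (W3 <- W6 -> W4 -> W1) has no collider blocking it and no conditioned non-collider, so it is open.
Try {W6}:
  P1: blocked at fork node W6 ∈ conditioning set.
  P2: blocked at fork node W6 ∈ conditioning set.
{W6} contains no descendant of W3 and blocks every backdoor path.
No other singleton works — e.g. {W7} leaves P2 open — so {W6} is the unique smallest valid adjustment set.

{W6}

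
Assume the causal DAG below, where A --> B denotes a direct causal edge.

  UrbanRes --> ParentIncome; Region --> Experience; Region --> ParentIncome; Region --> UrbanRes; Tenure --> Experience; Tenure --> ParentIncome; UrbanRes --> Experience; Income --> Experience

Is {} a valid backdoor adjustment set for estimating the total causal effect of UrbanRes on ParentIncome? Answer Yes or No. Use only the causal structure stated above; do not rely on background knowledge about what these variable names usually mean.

No

Backdoor paths from UrbanRes to ParentIncome (paths whose first edge points into UrbanRes):
  P1: UrbanRes <- Region -> ParentIncome
  P2: UrbanRes <- Region -> Experience <- Tenure -> ParentIncome
Condition 1 (no descendant of UrbanRes in the set): holds — descendants of UrbanRes are {Experience, ParentIncome}; none are in {}.
Condition 2 (every backdoor path blocked by {}):
  P1: open — no interior node is in the conditioning set.
  P2: blocked at collider Experience (neither it nor any descendant is in the conditioning set).
{} does not satisfy the backdoor criterion.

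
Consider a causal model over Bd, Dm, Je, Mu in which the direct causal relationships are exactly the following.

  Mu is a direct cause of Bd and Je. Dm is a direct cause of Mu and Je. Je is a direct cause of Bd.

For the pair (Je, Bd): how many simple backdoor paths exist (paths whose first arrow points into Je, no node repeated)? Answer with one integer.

2

A backdoor path from Je to Bd is any simple undirected path whose first edge points into Je (i.e. leaves Je via a parent).
Parents of Je: {Dm, Mu}.
Enumerating:
  P1: Je <- Dm -> Mu -> Bd
  P2: Je <- Mu -> Bd
That exhausts the simple backdoor paths. Count: 2.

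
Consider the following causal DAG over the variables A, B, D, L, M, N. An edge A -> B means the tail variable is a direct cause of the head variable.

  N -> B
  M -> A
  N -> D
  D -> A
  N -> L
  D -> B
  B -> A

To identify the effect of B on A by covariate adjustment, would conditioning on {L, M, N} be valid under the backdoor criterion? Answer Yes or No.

Backdoor paths from B to A (paths whose first edge points into B):
  P1: B <- N -> D -> A
  P2: B <- D -> A
Condition 1 (no descendant of B in the set): holds — descendants of B are {A}; none are in {L, M, N}.
Condition 2 (every backdoor path blocked by {L, M, N}):
  P1: blocked at fork node N ∈ conditioning set.
  P2: open — no interior node is in the conditioning set.
{L, M, N} does not satisfy the backdoor criterion.

No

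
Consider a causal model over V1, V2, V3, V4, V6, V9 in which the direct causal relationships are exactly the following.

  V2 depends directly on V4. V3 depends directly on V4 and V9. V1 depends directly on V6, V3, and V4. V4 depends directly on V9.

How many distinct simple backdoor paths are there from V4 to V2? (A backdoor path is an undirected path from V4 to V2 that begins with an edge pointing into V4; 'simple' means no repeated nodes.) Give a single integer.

0

A backdoor path from V4 to V2 is any simple undirected path whose first edge points into V4 (i.e. leaves V4 via a parent).
Parents of V4: {V9}.
No simple path from any parent of V4 reaches V2 without revisiting V4, so there are no backdoor paths.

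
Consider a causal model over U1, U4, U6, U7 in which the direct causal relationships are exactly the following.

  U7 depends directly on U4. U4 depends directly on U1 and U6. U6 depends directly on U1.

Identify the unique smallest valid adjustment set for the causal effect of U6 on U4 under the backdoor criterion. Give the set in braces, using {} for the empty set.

Variables eligible for adjustment (non-descendants of U6, excluding U6 and U4): {U1}.
Backdoor paths from U6 to U4:
  P1: U6 <- U1 -> U4
The empty set is not sufficient: P1 (U6 <- U1 -> U4) has no collider blocking it and no conditioned non-collider, so it is open.
Try {U1}:
  P1: blocked at fork node U1 ∈ conditioning set.
{U1} contains no descendant of U6 and blocks every backdoor path.
{U1} is the unique smallest valid adjustment set.

{U1}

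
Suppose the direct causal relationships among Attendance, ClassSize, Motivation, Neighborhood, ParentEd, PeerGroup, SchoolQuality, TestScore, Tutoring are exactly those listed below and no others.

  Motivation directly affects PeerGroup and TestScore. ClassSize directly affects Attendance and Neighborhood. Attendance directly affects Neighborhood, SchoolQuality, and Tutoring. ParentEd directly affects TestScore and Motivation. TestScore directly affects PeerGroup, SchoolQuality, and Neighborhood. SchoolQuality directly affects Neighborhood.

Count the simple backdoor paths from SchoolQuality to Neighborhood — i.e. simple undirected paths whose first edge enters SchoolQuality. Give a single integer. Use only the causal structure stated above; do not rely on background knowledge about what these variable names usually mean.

A backdoor path from SchoolQuality to Neighborhood is any simple undirected path whose first edge points into SchoolQuality (i.e. leaves SchoolQuality via a parent).
Parents of SchoolQuality: {Attendance, TestScore}.
Enumerating:
  P1: SchoolQuality <- Attendance <- ClassSize -> Neighborhood
  P2: SchoolQuality <- Attendance -> Neighborhood
  P3: SchoolQuality <- TestScore -> Neighborhood
That exhausts the simple backdoor paths. Count: 3.

3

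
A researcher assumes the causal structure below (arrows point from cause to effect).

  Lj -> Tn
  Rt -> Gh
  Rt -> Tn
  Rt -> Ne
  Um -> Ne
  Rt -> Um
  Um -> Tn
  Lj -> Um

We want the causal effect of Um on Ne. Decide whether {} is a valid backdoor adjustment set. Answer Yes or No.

No

Backdoor paths from Um to Ne (paths whose first edge points into Um):
  P1: Um <- Rt -> Ne
  P2: Um <- Lj -> Tn <- Rt -> Ne
Condition 1 (no descendant of Um in the set): holds — descendants of Um are {Ne, Tn}; none are in {}.
Condition 2 (every backdoor path blocked by {}):
  P1: open — no interior node is in the conditioning set.
  P2: blocked at collider Tn (neither it nor any descendant is in the conditioning set).
{} does not satisfy the backdoor criterion.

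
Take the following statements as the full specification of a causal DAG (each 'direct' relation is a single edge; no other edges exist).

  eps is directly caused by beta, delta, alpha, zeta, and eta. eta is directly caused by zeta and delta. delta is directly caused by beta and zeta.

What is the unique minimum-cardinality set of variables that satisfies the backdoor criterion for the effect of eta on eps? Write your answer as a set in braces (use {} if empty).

Variables eligible for adjustment (non-descendants of eta, excluding eta and eps): {alpha, beta, delta, zeta}.
Backdoor paths from eta to eps:
  P1: eta <- zeta -> delta <- beta -> eps
  P2: eta <- zeta -> delta -> eps
  P3: eta <- zeta -> eps
  P4: eta <- delta <- zeta -> eps
  P5: eta <- delta <- beta -> eps
  P6: eta <- delta -> eps
The empty set is not sufficient: P2 (eta <- zeta -> delta -> eps) has no collider blocking it and no conditioned non-collider, so it is open.
Try {delta, zeta}:
  P1: blocked at fork node zeta ∈ conditioning set.
  P2: blocked at fork node zeta ∈ conditioning set.
  P3: blocked at fork node zeta ∈ conditioning set.
  P4: blocked at chain node delta ∈ conditioning set.
  P5: blocked at chain node delta ∈ conditioning set.
  P6: blocked at fork node delta ∈ conditioning set.
{delta, zeta} contains no descendant of eta and blocks every backdoor path.
Every element of {delta, zeta} is needed (dropping delta leaves P5 open; dropping zeta leaves P1 open), so no proper subset is valid.
Among all size-2 subsets of the eligible variables, only {delta, zeta} blocks every backdoor path, so it is the unique smallest valid adjustment set.

{delta, zeta}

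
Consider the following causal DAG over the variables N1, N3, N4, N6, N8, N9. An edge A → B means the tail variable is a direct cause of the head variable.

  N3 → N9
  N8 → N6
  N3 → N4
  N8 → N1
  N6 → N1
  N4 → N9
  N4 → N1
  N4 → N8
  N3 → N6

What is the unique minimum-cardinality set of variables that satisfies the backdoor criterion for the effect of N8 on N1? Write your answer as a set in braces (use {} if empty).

Variables eligible for adjustment (non-descendants of N8, excluding N8 and N1): {N3, N4, N9}.
Backdoor paths from N8 to N1:
  P1: N8 <- N4 <- N3 -> N6 -> N1
  P2: N8 <- N4 -> N9 <- N3 -> N6 -> N1
  P3: N8 <- N4 -> N1
The empty set is not sufficient: P1 (N8 <- N4 <- N3 -> N6 -> N1) has no collider blocking it and no conditioned non-collider, so it is open.
Try {N4}:
  P1: blocked at chain node N4 ∈ conditioning set.
  P2: blocked at fork node N4 ∈ conditioning set.
  P3: blocked at fork node N4 ∈ conditioning set.
{N4} contains no descendant of N8 and blocks every backdoor path.
No other singleton works — e.g. {N3} leaves P3 open — so {N4} is the unique smallest valid adjustment set.

{N4}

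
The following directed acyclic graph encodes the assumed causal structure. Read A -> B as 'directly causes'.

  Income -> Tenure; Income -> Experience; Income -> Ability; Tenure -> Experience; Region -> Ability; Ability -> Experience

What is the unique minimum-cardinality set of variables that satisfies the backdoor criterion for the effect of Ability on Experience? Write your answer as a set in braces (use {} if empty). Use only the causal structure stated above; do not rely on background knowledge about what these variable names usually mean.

Variables eligible for adjustment (non-descendants of Ability, excluding Ability and Experience): {Income, Region, Tenure}.
Backdoor paths from Ability to Experience:
  P1: Ability <- Income -> Tenure -> Experience
  P2: Ability <- Income -> Experience
The empty set is not sufficient: P1 (Ability <- Income -> Tenure -> Experience) has no collider blocking it and no conditioned non-collider, so it is open.
Try {Income}:
  P1: blocked at fork node Income ∈ conditioning set.
  P2: blocked at fork node Income ∈ conditioning set.
{Income} contains no descendant of Ability and blocks every backdoor path.
No other singleton works — e.g. {Region} leaves P1 open — so {Income} is the unique smallest valid adjustment set.

{Income}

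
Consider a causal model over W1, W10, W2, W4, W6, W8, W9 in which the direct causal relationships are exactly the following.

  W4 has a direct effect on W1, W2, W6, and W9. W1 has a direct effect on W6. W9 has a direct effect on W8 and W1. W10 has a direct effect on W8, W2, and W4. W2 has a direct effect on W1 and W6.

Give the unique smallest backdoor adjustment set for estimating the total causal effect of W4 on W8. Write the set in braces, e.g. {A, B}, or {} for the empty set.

Variables eligible for adjustment (non-descendants of W4, excluding W4 and W8): {W10}.
Backdoor paths from W4 to W8:
  P1: W4 <- W10 -> W2 -> W1 <- W9 -> W8
  P2: W4 <- W10 -> W2 -> W6 <- W1 <- W9 -> W8
  P3: W4 <- W10 -> W8
The empty set is not sufficient: P3 (W4 <- W10 -> W8) has no collider blocking it and no conditioned non-collider, so it is open.
Try {W10}:
  P1: blocked at fork node W10 ∈ conditioning set.
  P2: blocked at fork node W10 ∈ conditioning set.
  P3: blocked at fork node W10 ∈ conditioning set.
{W10} contains no descendant of W4 and blocks every backdoor path.
{W10} is the unique smallest valid adjustment set.

{W10}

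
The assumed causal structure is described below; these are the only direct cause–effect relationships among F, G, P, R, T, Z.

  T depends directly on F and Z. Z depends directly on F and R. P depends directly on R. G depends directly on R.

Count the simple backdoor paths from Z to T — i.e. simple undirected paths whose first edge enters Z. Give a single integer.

1

A backdoor path from Z to T is any simple undirected path whose first edge points into Z (i.e. leaves Z via a parent).
Parents of Z: {F, R}.
Enumerating:
  P1: Z <- F -> T
That exhausts the simple backdoor paths. Count: 1.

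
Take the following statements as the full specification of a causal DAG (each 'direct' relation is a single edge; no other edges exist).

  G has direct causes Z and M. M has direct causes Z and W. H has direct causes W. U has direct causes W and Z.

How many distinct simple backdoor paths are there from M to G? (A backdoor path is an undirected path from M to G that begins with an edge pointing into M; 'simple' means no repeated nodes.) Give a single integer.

A backdoor path from M to G is any simple undirected path whose first edge points into M (i.e. leaves M via a parent).
Parents of M: {W, Z}.
Enumerating:
  P1: M <- W -> U <- Z -> G
  P2: M <- Z -> G
That exhausts the simple backdoor paths. Count: 2.

2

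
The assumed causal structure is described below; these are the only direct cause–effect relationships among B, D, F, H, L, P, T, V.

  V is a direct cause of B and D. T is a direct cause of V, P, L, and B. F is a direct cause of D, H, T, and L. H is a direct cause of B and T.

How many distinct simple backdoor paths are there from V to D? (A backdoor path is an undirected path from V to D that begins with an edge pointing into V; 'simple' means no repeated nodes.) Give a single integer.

4

A backdoor path from V to D is any simple undirected path whose first edge points into V (i.e. leaves V via a parent).
Parents of V: {T}.
Enumerating:
  P1: V <- T <- F -> D
  P2: V <- T <- H <- F -> D
  P3: V <- T -> B <- H <- F -> D
  P4: V <- T -> L <- F -> D
That exhausts the simple backdoor paths. Count: 4.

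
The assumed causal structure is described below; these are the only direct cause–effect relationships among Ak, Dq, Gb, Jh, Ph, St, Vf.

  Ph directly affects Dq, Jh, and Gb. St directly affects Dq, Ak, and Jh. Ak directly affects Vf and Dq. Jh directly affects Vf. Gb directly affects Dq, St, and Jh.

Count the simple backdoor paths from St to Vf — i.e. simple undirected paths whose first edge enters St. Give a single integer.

6

A backdoor path from St to Vf is any simple undirected path whose first edge points into St (i.e. leaves St via a parent).
Parents of St: {Gb}.
Enumerating:
  P1: St <- Gb <- Ph -> Dq <- Ak -> Vf
  P2: St <- Gb <- Ph -> Jh -> Vf
  P3: St <- Gb -> Dq <- Ph -> Jh -> Vf
  P4: St <- Gb -> Dq <- Ak -> Vf
  P5: St <- Gb -> Jh <- Ph -> Dq <- Ak -> Vf
  P6: St <- Gb -> Jh -> Vf
That exhausts the simple backdoor paths. Count: 6.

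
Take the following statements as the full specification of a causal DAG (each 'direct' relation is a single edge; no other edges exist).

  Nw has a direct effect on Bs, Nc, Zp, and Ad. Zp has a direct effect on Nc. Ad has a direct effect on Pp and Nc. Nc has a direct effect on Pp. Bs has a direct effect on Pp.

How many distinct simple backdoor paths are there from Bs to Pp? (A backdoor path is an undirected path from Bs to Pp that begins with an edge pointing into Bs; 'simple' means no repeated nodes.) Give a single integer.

A backdoor path from Bs to Pp is any simple undirected path whose first edge points into Bs (i.e. leaves Bs via a parent).
Parents of Bs: {Nw}.
Enumerating:
  P1: Bs <- Nw -> Ad -> Nc -> Pp
  P2: Bs <- Nw -> Ad -> Pp
  P3: Bs <- Nw -> Zp -> Nc <- Ad -> Pp
  P4: Bs <- Nw -> Zp -> Nc -> Pp
  P5: Bs <- Nw -> Nc <- Ad -> Pp
  P6: Bs <- Nw -> Nc -> Pp
That exhausts the simple backdoor paths. Count: 6.

6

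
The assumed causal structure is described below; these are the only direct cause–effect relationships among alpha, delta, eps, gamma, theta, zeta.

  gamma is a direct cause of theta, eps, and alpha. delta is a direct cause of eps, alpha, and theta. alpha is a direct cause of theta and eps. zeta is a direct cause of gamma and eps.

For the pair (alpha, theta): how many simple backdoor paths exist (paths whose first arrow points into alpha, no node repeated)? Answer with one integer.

6

A backdoor path from alpha to theta is any simple undirected path whose first edge points into alpha (i.e. leaves alpha via a parent).
Parents of alpha: {delta, gamma}.
Enumerating:
  P1: alpha <- delta -> theta
  P2: alpha <- delta -> eps <- zeta -> gamma -> theta
  P3: alpha <- delta -> eps <- gamma -> theta
  P4: alpha <- gamma <- zeta -> eps <- delta -> theta
  P5: alpha <- gamma -> theta
  P6: alpha <- gamma -> eps <- delta -> theta
That exhausts the simple backdoor paths. Count: 6.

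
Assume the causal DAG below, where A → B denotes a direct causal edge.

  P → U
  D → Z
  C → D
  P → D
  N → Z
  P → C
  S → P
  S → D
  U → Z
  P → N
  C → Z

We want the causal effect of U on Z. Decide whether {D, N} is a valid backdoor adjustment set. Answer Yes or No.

No

Backdoor paths from U to Z (paths whose first edge points into U):
  P1: U <- P <- S -> D <- C -> Z
  P2: U <- P <- S -> D -> Z
  P3: U <- P -> N -> Z
  P4: U <- P -> C -> D -> Z
  P5: U <- P -> C -> Z
  P6: U <- P -> D <- C -> Z
  P7: U <- P -> D -> Z
Condition 1 (no descendant of U in the set): holds — descendants of U are {Z}; none are in {D, N}.
Condition 2 (every backdoor path blocked by {D, N}):
  P1: open — collider(s) D are conditioned on (or have a conditioned descendant) and no non-collider on the path is in the set.
  P2: blocked at chain node D ∈ conditioning set.
  P3: blocked at chain node N ∈ conditioning set.
  P4: blocked at chain node D ∈ conditioning set.
  P5: open — no interior node is in the conditioning set.
  P6: open — collider(s) D are conditioned on (or have a conditioned descendant) and no non-collider on the path is in the set.
  P7: blocked at chain node D ∈ conditioning set.
{D, N} does not satisfy the backdoor criterion.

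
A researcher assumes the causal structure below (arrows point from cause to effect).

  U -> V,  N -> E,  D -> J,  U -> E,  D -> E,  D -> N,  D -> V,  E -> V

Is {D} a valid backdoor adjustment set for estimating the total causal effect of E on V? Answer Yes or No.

No

Backdoor paths from E to V (paths whose first edge points into E):
  P1: E <- D -> V
  P2: E <- U -> V
  P3: E <- N <- D -> V
Condition 1 (no descendant of E in the set): holds — descendants of E are {V}; none are in {D}.
Condition 2 (every backdoor path blocked by {D}):
  P1: blocked at fork node D ∈ conditioning set.
  P2: open — no interior node is in the conditioning set.
  P3: blocked at fork node D ∈ conditioning set.
{D} does not satisfy the backdoor criterion.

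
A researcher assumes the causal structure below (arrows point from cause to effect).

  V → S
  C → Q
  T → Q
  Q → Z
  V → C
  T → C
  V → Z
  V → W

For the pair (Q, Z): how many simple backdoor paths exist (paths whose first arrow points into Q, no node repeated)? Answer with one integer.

A backdoor path from Q to Z is any simple undirected path whose first edge points into Q (i.e. leaves Q via a parent).
Parents of Q: {C, T}.
Enumerating:
  P1: Q <- T -> C <- V -> Z
  P2: Q <- C <- V -> Z
That exhausts the simple backdoor paths. Count: 2.

2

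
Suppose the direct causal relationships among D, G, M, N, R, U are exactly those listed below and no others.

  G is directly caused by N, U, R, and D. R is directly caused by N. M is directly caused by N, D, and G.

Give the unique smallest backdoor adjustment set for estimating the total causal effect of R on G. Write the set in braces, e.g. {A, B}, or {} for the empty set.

Variables eligible for adjustment (non-descendants of R, excluding R and G): {D, N, U}.
Backdoor paths from R to G:
  P1: R <- N -> G
  P2: R <- N -> M <- D -> G
  P3: R <- N -> M <- G
The empty set is not sufficient: P1 (R <- N -> G) has no collider blocking it and no conditioned non-collider, so it is open.
Try {N}:
  P1: blocked at fork node N ∈ conditioning set.
  P2: blocked at fork node N ∈ conditioning set.
  P3: blocked at fork node N ∈ conditioning set.
{N} contains no descendant of R and blocks every backdoor path.
No other singleton works — e.g. {U} leaves P1 open — so {N} is the unique smallest valid adjustment set.

{N}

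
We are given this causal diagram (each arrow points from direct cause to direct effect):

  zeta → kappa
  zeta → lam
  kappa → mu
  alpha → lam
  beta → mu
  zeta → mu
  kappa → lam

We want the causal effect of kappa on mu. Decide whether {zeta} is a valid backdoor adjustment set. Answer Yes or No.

Backdoor paths from kappa to mu (paths whose first edge points into kappa):
  P1: kappa <- zeta -> mu
Condition 1 (no descendant of kappa in the set): holds — descendants of kappa are {lam, mu}; none are in {zeta}.
Condition 2 (every backdoor path blocked by {zeta}):
  P1: blocked at fork node zeta ∈ conditioning set.
{zeta} satisfies the backdoor criterion.

Yes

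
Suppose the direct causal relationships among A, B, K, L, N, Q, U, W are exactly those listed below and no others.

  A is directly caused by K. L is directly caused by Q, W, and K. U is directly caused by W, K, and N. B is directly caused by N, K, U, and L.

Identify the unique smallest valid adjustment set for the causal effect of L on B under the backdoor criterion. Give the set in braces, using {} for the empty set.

Variables eligible for adjustment (non-descendants of L, excluding L and B): {A, K, N, Q, U, W}.
Backdoor paths from L to B:
  P1: L <- K -> U <- N -> B
  P2: L <- K -> U -> B
  P3: L <- K -> B
  P4: L <- W -> U <- K -> B
  P5: L <- W -> U <- N -> B
  P6: L <- W -> U -> B
The empty set is not sufficient: P2 (L <- K -> U -> B) has no collider blocking it and no conditioned non-collider, so it is open.
Try {K, W}:
  P1: blocked at fork node K ∈ conditioning set.
  P2: blocked at fork node K ∈ conditioning set.
  P3: blocked at fork node K ∈ conditioning set.
  P4: blocked at fork node W ∈ conditioning set.
  P5: blocked at fork node W ∈ conditioning set.
  P6: blocked at fork node W ∈ conditioning set.
{K, W} contains no descendant of L and blocks every backdoor path.
Every element of {K, W} is needed (dropping K leaves P2 open; dropping W leaves P6 open), so no proper subset is valid.
Among all size-2 subsets of the eligible variables, only {K, W} blocks every backdoor path, so it is the unique smallest valid adjustment set.

{K, W}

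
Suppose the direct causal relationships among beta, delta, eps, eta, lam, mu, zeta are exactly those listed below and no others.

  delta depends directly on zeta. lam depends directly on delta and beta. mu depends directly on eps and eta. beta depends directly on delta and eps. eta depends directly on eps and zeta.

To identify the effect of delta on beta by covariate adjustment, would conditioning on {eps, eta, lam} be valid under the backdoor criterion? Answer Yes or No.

No

Backdoor paths from delta to beta (paths whose first edge points into delta):
  P1: delta <- zeta -> eta <- eps -> beta
  P2: delta <- zeta -> eta -> mu <- eps -> beta
Condition 1 (no descendant of delta in the set): FAILS — lam is a descendant of delta.
Condition 2 (every backdoor path blocked by {eps, eta, lam}):
  P1: blocked at fork node eps ∈ conditioning set.
  P2: blocked at chain node eta ∈ conditioning set.
{eps, eta, lam} does not satisfy the backdoor criterion.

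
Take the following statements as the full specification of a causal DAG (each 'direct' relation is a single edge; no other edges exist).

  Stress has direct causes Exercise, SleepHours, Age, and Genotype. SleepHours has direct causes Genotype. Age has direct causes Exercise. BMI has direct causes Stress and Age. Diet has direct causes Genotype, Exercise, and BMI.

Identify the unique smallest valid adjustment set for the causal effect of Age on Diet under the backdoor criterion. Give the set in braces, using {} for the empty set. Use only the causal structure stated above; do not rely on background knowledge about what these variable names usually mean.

Variables eligible for adjustment (non-descendants of Age, excluding Age and Diet): {Exercise, Genotype, SleepHours}.
Backdoor paths from Age to Diet:
  P1: Age <- Exercise -> Stress <- Genotype -> Diet
  P2: Age <- Exercise -> Stress <- SleepHours <- Genotype -> Diet
  P3: Age <- Exercise -> Stress -> BMI -> Diet
  P4: Age <- Exercise -> Diet
The empty set is not sufficient: P3 (Age <- Exercise -> Stress -> BMI -> Diet) has no collider blocking it and no conditioned non-collider, so it is open.
Try {Exercise}:
  P1: blocked at fork node Exercise ∈ conditioning set.
  P2: blocked at fork node Exercise ∈ conditioning set.
  P3: blocked at fork node Exercise ∈ conditioning set.
  P4: blocked at fork node Exercise ∈ conditioning set.
{Exercise} contains no descendant of Age and blocks every backdoor path.
No other singleton works — e.g. {Genotype} leaves P3 open — so {Exercise} is the unique smallest valid adjustment set.

{Exercise}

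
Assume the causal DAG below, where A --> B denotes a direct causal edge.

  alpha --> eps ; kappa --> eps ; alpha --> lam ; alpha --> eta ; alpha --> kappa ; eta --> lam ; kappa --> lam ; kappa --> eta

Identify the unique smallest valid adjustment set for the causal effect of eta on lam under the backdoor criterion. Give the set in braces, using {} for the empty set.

{alpha, kappa}

Variables eligible for adjustment (non-descendants of eta, excluding eta and lam): {alpha, eps, kappa}.
Backdoor paths from eta to lam:
  P1: eta <- alpha -> kappa -> lam
  P2: eta <- alpha -> eps <- kappa -> lam
  P3: eta <- alpha -> lam
  P4: eta <- kappa <- alpha -> lam
  P5: eta <- kappa -> eps <- alpha -> lam
  P6: eta <- kappa -> lam
The empty set is not sufficient: P1 (eta <- alpha -> kappa -> lam) has no collider blocking it and no conditioned non-collider, so it is open.
Try {alpha, kappa}:
  P1: blocked at fork node alpha ∈ conditioning set.
  P2: blocked at fork node alpha ∈ conditioning set.
  P3: blocked at fork node alpha ∈ conditioning set.
  P4: blocked at chain node kappa ∈ conditioning set.
  P5: blocked at fork node kappa ∈ conditioning set.
  P6: blocked at fork node kappa ∈ conditioning set.
{alpha, kappa} contains no descendant of eta and blocks every backdoor path.
Every element of {alpha, kappa} is needed (dropping alpha leaves P3 open; dropping kappa leaves P6 open), so no proper subset is valid.
Among all size-2 subsets of the eligible variables, only {alpha, kappa} blocks every backdoor path, so it is the unique smallest valid adjustment set.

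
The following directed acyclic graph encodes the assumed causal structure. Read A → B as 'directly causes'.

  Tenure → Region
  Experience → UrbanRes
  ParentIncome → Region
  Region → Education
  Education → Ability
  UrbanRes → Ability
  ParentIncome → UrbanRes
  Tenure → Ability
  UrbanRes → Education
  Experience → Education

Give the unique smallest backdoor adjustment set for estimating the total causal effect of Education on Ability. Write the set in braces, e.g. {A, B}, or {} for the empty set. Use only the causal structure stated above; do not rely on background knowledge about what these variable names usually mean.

Variables eligible for adjustment (non-descendants of Education, excluding Education and Ability): {Experience, ParentIncome, Region, Tenure, UrbanRes}.
Backdoor paths from Education to Ability:
  P1: Education <- Experience -> UrbanRes <- ParentIncome -> Region <- Tenure -> Ability
  P2: Education <- Experience -> UrbanRes -> Ability
  P3: Education <- UrbanRes <- ParentIncome -> Region <- Tenure -> Ability
  P4: Education <- UrbanRes -> Ability
  P5: Education <- Region <- ParentIncome -> UrbanRes -> Ability
  P6: Education <- Region <- Tenure -> Ability
The empty set is not sufficient: P2 (Education <- Experience -> UrbanRes -> Ability) has no collider blocking it and no conditioned non-collider, so it is open.
Try {Tenure, UrbanRes}:
  P1: blocked at collider Region (neither it nor any descendant is in the conditioning set).
  P2: blocked at chain node UrbanRes ∈ conditioning set.
  P3: blocked at chain node UrbanRes ∈ conditioning set.
  P4: blocked at fork node UrbanRes ∈ conditioning set.
  P5: blocked at chain node UrbanRes ∈ conditioning set.
  P6: blocked at fork node Tenure ∈ conditioning set.
{Tenure, UrbanRes} contains no descendant of Education and blocks every backdoor path.
Every element of {Tenure, UrbanRes} is needed (dropping Tenure leaves P6 open; dropping UrbanRes leaves P2 open), so no proper subset is valid.
Among all size-2 subsets of the eligible variables, only {Tenure, UrbanRes} blocks every backdoor path, so it is the unique smallest valid adjustment set.

{Tenure, UrbanRes}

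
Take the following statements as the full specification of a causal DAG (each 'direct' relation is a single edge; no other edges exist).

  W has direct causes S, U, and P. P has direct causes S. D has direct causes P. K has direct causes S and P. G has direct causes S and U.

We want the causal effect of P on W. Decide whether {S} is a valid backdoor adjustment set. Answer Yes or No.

Yes

Backdoor paths from P to W (paths whose first edge points into P):
  P1: P <- S -> W
  P2: P <- S -> G <- U -> W
Condition 1 (no descendant of P in the set): holds — descendants of P are {D, K, W}; none are in {S}.
Condition 2 (every backdoor path blocked by {S}):
  P1: blocked at fork node S ∈ conditioning set.
  P2: blocked at fork node S ∈ conditioning set.
{S} satisfies the backdoor criterion.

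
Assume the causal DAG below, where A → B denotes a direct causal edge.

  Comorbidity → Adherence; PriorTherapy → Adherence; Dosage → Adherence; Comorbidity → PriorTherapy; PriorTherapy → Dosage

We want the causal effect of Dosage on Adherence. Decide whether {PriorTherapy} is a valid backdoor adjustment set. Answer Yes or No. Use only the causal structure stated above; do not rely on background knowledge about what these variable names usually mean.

Yes

Backdoor paths from Dosage to Adherence (paths whose first edge points into Dosage):
  P1: Dosage <- PriorTherapy <- Comorbidity -> Adherence
  P2: Dosage <- PriorTherapy -> Adherence
Condition 1 (no descendant of Dosage in the set): holds — descendants of Dosage are {Adherence}; none are in {PriorTherapy}.
Condition 2 (every backdoor path blocked by {PriorTherapy}):
  P1: blocked at chain node PriorTherapy ∈ conditioning set.
  P2: blocked at fork node PriorTherapy ∈ conditioning set.
{PriorTherapy} satisfies the backdoor criterion.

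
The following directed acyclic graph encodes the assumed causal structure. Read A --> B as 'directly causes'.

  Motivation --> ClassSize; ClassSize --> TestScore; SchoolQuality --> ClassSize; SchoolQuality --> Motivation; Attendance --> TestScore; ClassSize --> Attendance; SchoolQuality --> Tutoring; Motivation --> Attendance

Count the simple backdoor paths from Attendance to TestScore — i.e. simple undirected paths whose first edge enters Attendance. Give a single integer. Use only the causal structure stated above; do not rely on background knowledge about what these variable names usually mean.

3

A backdoor path from Attendance to TestScore is any simple undirected path whose first edge points into Attendance (i.e. leaves Attendance via a parent).
Parents of Attendance: {ClassSize, Motivation}.
Enumerating:
  P1: Attendance <- Motivation <- SchoolQuality -> ClassSize -> TestScore
  P2: Attendance <- Motivation -> ClassSize -> TestScore
  P3: Attendance <- ClassSize -> TestScore
That exhausts the simple backdoor paths. Count: 3.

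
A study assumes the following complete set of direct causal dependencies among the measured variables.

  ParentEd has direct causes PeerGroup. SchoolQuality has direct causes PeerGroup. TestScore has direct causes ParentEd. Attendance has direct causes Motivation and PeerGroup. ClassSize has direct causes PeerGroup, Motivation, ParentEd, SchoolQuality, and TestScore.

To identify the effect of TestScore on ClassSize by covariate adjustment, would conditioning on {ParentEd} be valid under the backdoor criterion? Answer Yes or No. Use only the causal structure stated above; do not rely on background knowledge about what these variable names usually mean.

Yes

Backdoor paths from TestScore to ClassSize (paths whose first edge points into TestScore):
  P1: TestScore <- ParentEd <- PeerGroup -> SchoolQuality -> ClassSize
  P2: TestScore <- ParentEd <- PeerGroup -> Attendance <- Motivation -> ClassSize
  P3: TestScore <- ParentEd <- PeerGroup -> ClassSize
  P4: TestScore <- ParentEd -> ClassSize
Condition 1 (no descendant of TestScore in the set): holds — descendants of TestScore are {ClassSize}; none are in {ParentEd}.
Condition 2 (every backdoor path blocked by {ParentEd}):
  P1: blocked at chain node ParentEd ∈ conditioning set.
  P2: blocked at chain node ParentEd ∈ conditioning set.
  P3: blocked at chain node ParentEd ∈ conditioning set.
  P4: blocked at fork node ParentEd ∈ conditioning set.
{ParentEd} satisfies the backdoor criterion.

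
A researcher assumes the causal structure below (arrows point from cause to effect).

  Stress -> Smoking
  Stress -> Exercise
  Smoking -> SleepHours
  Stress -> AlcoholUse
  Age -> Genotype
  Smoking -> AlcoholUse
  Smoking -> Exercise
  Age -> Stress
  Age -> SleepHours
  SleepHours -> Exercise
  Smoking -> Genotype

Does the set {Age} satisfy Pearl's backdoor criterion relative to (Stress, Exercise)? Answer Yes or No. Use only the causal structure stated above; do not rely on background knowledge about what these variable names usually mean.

Backdoor paths from Stress to Exercise (paths whose first edge points into Stress):
  P1: Stress <- Age -> Genotype <- Smoking -> SleepHours -> Exercise
  P2: Stress <- Age -> Genotype <- Smoking -> Exercise
  P3: Stress <- Age -> SleepHours <- Smoking -> Exercise
  P4: Stress <- Age -> SleepHours -> Exercise
Condition 1 (no descendant of Stress in the set): holds — descendants of Stress are {AlcoholUse, Exercise, Genotype, SleepHours, Smoking}; none are in {Age}.
Condition 2 (every backdoor path blocked by {Age}):
  P1: blocked at fork node Age ∈ conditioning set.
  P2: blocked at fork node Age ∈ conditioning set.
  P3: blocked at fork node Age ∈ conditioning set.
  P4: blocked at fork node Age ∈ conditioning set.
{Age} satisfies the backdoor criterion.

Yes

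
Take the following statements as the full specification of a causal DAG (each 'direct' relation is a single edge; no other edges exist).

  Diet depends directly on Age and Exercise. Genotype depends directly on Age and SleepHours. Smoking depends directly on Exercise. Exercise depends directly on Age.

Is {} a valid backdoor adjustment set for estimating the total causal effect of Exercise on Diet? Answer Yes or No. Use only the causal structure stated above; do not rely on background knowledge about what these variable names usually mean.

Backdoor paths from Exercise to Diet (paths whose first edge points into Exercise):
  P1: Exercise <- Age -> Diet
Condition 1 (no descendant of Exercise in the set): holds — descendants of Exercise are {Diet, Smoking}; none are in {}.
Condition 2 (every backdoor path blocked by {}):
  P1: open — no interior node is in the conditioning set.
{} does not satisfy the backdoor criterion.

No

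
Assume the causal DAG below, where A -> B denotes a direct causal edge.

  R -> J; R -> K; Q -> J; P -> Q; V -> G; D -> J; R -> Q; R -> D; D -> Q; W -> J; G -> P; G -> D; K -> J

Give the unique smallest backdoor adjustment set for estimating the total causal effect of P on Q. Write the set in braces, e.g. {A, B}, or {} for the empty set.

{G}

Variables eligible for adjustment (non-descendants of P, excluding P and Q): {D, G, K, R, V, W}.
Backdoor paths from P to Q:
  P1: P <- G -> D <- R -> Q
  P2: P <- G -> D <- R -> K -> J <- Q
  P3: P <- G -> D <- R -> J <- Q
  P4: P <- G -> D -> Q
  P5: P <- G -> D -> J <- R -> Q
  P6: P <- G -> D -> J <- Q
  P7: P <- G -> D -> J <- K <- R -> Q
The empty set is not sufficient: P4 (P <- G -> D -> Q) has no collider blocking it and no conditioned non-collider, so it is open.
Try {G}:
  P1: blocked at fork node G ∈ conditioning set.
  P2: blocked at fork node G ∈ conditioning set.
  P3: blocked at fork node G ∈ conditioning set.
  P4: blocked at fork node G ∈ conditioning set.
  P5: blocked at fork node G ∈ conditioning set.
  P6: blocked at fork node G ∈ conditioning set.
  P7: blocked at fork node G ∈ conditioning set.
{G} contains no descendant of P and blocks every backdoor path.
No other singleton works — e.g. {R} leaves P4 open — so {G} is the unique smallest valid adjustment set.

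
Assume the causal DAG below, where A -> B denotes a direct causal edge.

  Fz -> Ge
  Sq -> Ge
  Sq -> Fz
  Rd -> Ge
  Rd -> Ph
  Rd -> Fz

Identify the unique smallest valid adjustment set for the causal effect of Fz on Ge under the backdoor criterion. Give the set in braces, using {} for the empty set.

{Rd, Sq}

Variables eligible for adjustment (non-descendants of Fz, excluding Fz and Ge): {Ph, Rd, Sq}.
Backdoor paths from Fz to Ge:
  P1: Fz <- Rd -> Ge
  P2: Fz <- Sq -> Ge
The empty set is not sufficient: P1 (Fz <- Rd -> Ge) has no collider blocking it and no conditioned non-collider, so it is open.
Try {Rd, Sq}:
  P1: blocked at fork node Rd ∈ conditioning set.
  P2: blocked at fork node Sq ∈ conditioning set.
{Rd, Sq} contains no descendant of Fz and blocks every backdoor path.
Every element of {Rd, Sq} is needed (dropping Rd leaves P1 open; dropping Sq leaves P2 open), so no proper subset is valid.
Among all size-2 subsets of the eligible variables, only {Rd, Sq} blocks every backdoor path, so it is the unique smallest valid adjustment set.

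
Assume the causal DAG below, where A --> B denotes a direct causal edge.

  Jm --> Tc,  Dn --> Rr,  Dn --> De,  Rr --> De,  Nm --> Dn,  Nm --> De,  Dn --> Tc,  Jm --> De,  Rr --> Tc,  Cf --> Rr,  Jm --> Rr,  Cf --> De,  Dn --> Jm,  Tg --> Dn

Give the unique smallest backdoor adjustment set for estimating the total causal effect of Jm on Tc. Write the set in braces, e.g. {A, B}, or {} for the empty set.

Variables eligible for adjustment (non-descendants of Jm, excluding Jm and Tc): {Cf, Dn, Nm, Tg}.
Backdoor paths from Jm to Tc:
  P1: Jm <- Dn <- Nm -> De <- Cf -> Rr -> Tc
  P2: Jm <- Dn <- Nm -> De <- Rr -> Tc
  P3: Jm <- Dn -> Rr -> Tc
  P4: Jm <- Dn -> De <- Cf -> Rr -> Tc
  P5: Jm <- Dn -> De <- Rr -> Tc
  P6: Jm <- Dn -> Tc
The empty set is not sufficient: P3 (Jm <- Dn -> Rr -> Tc) has no collider blocking it and no conditioned non-collider, so it is open.
Try {Dn}:
  P1: blocked at chain node Dn ∈ conditioning set.
  P2: blocked at chain node Dn ∈ conditioning set.
  P3: blocked at fork node Dn ∈ conditioning set.
  P4: blocked at fork node Dn ∈ conditioning set.
  P5: blocked at fork node Dn ∈ conditioning set.
  P6: blocked at fork node Dn ∈ conditioning set.
{Dn} contains no descendant of Jm and blocks every backdoor path.
No other singleton works — e.g. {Tg} leaves P3 open — so {Dn} is the unique smallest valid adjustment set.

{Dn}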